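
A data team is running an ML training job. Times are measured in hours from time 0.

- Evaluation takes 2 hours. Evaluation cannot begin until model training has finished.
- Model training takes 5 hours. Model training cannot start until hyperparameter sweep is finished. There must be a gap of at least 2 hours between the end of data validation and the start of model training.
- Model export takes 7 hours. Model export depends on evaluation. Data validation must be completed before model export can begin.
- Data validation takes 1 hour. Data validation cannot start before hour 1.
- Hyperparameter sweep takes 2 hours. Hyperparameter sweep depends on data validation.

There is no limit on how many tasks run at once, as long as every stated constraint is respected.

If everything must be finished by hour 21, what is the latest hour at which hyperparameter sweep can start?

5

To finish by hour 21, model export (duration 7) must start no later than hour 14.
Evaluation has to be done before model export (must start by hour 14). That means finishing by hour 14, i.e. starting by 14 − 2 = hour 12.
Model training must finish before evaluation (must start by hour 12). With a 5-hour duration, model training must start by 12 − 5 = hour 7.
Since model training (must start by hour 7) depends on it, hyperparameter sweep must finish by hour 7. Backing off its 2-hour duration gives a latest start of hour 5.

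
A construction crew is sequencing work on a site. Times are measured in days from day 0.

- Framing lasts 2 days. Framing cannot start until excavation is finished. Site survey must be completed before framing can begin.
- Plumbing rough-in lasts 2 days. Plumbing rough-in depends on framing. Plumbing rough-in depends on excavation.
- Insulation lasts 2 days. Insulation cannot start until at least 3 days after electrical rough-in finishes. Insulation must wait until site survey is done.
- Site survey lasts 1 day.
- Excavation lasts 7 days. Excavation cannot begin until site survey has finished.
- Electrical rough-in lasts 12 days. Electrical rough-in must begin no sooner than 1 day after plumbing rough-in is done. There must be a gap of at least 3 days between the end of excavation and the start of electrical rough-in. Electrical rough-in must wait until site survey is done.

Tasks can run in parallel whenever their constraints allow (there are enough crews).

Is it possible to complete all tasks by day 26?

Site survey has no prerequisites, so it starts at day 0 and finishes at day 1.
After site survey (finishes day 1), excavation can start at day 1 and finishes at day 8.
Framing cannot start until excavation (finishes day 8); site survey (finishes day 1). The controlling bound is day 8, so framing finishes at 8 + 2 = day 10.
Plumbing rough-in needs all of framing (finishes day 10); excavation (finishes day 8). That puts its earliest start at day 10; it finishes at 10 + 2 = day 12.
Electrical rough-in has to wait for plumbing rough-in (finishes day 12, plus 1-day gap → day 13); excavation (finishes day 8, plus 3-day gap → day 11); site survey (finishes day 1). The latest of these is day 13, so electrical rough-in runs day 13 to 13 + 12 = day 25.
Insulation has to wait for electrical rough-in (finishes day 25, plus 3-day gap → day 28); site survey (finishes day 1). The latest of these is day 28, so insulation runs day 28 to 28 + 2 = day 30.
The earliest everything can be done is day 30, which is after the deadline of 26, so it is not possible.

No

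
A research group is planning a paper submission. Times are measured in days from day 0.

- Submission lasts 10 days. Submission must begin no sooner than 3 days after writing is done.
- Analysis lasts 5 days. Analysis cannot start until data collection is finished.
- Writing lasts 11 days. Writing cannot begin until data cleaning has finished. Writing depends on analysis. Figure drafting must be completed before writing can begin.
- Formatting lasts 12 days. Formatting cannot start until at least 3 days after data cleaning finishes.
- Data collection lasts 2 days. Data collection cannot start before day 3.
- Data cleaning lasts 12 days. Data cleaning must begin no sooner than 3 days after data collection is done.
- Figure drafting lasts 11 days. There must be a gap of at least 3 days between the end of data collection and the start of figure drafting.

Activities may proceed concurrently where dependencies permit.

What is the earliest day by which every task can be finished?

44

After its own release at day 3, data collection can start at day 3 and finishes at day 5.
Figure drafting cannot begin until data collection (finishes day 5, plus 3-day gap → day 8). It runs from day 8 to 8 + 11 = day 19.
After data collection (finishes day 5), analysis can start at day 5 and finishes at day 10.
After data collection (finishes day 5, plus 3-day gap → day 8), data cleaning can start at day 8 and finishes at day 20.
Formatting cannot begin until data cleaning (finishes day 20, plus 3-day gap → day 23). It runs from day 23 to 23 + 12 = day 35.
Writing has to wait for data cleaning (finishes day 20); analysis (finishes day 10); figure drafting (finishes day 19). The latest of these is day 20, so writing runs day 20 to 20 + 11 = day 31.
After writing (finishes day 31, plus 3-day gap → day 34), submission can start at day 34 and finishes at day 44.
All tasks are finished once the last one completes. Finish times: Data collection at 5, Data cleaning at 20, Analysis at 10, Figure drafting at 19, Writing at 31, Formatting at 35, Submission at 44. The latest is day 44.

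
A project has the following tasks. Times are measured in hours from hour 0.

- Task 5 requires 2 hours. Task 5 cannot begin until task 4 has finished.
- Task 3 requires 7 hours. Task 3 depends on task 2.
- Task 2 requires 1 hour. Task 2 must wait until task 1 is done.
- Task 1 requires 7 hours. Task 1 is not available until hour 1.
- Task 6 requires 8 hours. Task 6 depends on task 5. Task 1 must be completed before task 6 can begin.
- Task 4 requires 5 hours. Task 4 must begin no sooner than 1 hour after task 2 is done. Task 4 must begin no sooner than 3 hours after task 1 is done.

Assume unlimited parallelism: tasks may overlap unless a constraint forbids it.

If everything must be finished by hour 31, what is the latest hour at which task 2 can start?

14

Task 3 must finish by hour 31; it takes 7 hours, so it must start by 31 − 7 = hour 24.
To finish by hour 31, task 6 (duration 8) must start no later than hour 23.
Task 5 has to be done before task 6 (must start by hour 23). That means finishing by hour 23, i.e. starting by 23 − 2 = hour 21.
Task 4 has to be done before task 5 (must start by hour 21). That means finishing by hour 21, i.e. starting by 21 − 5 = hour 16.
Task 2 has several dependents: task 3 (must start by hour 24); task 4 (must start by hour 16, minus 1-hour gap → hour 15). The earliest of those limits is hour 15, so task 2 must start by 15 − 1 = hour 14.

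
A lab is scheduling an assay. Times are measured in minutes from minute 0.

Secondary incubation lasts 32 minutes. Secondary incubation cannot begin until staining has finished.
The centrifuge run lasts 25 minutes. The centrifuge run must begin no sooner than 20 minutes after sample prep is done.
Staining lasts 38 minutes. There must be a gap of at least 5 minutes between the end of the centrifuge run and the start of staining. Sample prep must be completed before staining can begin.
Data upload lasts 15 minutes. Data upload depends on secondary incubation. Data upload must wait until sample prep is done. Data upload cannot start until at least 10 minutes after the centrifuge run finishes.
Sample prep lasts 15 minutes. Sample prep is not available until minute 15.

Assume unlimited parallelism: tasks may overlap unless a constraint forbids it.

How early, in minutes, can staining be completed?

Sample prep waits on its own release at minute 15, so it starts at minute 15 and finishes at 15 + 15 = minute 30.
After sample prep (finishes minute 30, plus 20-minute gap → minute 50), the centrifuge run can start at minute 50 and finishes at minute 75.
Staining needs all of the centrifuge run (finishes minute 75, plus 5-minute gap → minute 80); sample prep (finishes minute 30). That puts its earliest start at minute 80; it finishes at 80 + 38 = minute 118.

118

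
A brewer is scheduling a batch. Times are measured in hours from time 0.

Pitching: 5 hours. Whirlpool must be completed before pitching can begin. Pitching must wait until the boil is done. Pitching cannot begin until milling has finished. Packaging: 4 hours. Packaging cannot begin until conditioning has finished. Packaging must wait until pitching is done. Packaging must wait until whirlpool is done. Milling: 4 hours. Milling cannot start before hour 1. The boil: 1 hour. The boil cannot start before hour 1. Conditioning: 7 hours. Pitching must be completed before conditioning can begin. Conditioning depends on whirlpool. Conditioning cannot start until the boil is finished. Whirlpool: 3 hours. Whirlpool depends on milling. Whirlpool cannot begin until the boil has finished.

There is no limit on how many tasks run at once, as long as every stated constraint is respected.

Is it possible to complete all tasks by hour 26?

After its own release at hour 1, the boil can start at hour 1 and finishes at hour 2.
Milling waits on its own release at hour 1, so it starts at hour 1 and finishes at 1 + 4 = hour 5.
For whirlpool: milling (finishes hour 5); the boil (finishes hour 2). Taking the maximum gives a start of hour 5, and it finishes at 5 + 3 = hour 8.
Pitching has to wait for whirlpool (finishes hour 8); the boil (finishes hour 2); milling (finishes hour 5). The latest of these is hour 8, so pitching runs hour 8 to 8 + 5 = hour 13.
For conditioning: pitching (finishes hour 13); whirlpool (finishes hour 8); the boil (finishes hour 2). Taking the maximum gives a start of hour 13, and it finishes at 13 + 7 = hour 20.
For packaging: conditioning (finishes hour 20); pitching (finishes hour 13); whirlpool (finishes hour 8). Taking the maximum gives a start of hour 20, and it finishes at 20 + 4 = hour 24.
Every task is finished by hour 24, which is no later than the deadline of 26, so the schedule is feasible.

Yes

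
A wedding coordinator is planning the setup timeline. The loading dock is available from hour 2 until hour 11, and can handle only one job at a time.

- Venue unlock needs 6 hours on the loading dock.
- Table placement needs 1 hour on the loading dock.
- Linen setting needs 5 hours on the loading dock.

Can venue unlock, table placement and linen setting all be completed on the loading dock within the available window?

The loading dock window is 11 − 2 = 9 hours.
Running back to back, the jobs need 6 + 1 + 5 = 12 hours on the loading dock.
Since 12 > 9, they cannot all fit.

No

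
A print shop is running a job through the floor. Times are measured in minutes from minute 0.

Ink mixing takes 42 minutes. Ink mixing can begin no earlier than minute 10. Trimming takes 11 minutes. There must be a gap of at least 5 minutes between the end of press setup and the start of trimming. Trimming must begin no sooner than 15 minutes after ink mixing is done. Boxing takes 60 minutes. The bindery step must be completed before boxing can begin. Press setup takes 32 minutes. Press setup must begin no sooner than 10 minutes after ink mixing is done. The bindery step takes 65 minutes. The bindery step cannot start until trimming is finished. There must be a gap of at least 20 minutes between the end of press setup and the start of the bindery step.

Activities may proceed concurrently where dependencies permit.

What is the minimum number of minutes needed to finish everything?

239

Ink mixing cannot begin until its own release at minute 10. It runs from minute 10 to 10 + 42 = minute 52.
Press setup cannot begin until ink mixing (finishes minute 52, plus 10-minute gap → minute 62). It runs from minute 62 to 62 + 32 = minute 94.
Trimming has to wait for press setup (finishes minute 94, plus 5-minute gap → minute 99); ink mixing (finishes minute 52, plus 15-minute gap → minute 67). The latest of these is minute 99, so trimming runs minute 99 to 99 + 11 = minute 110.
The bindery step cannot start until trimming (finishes minute 110); press setup (finishes minute 94, plus 20-minute gap → minute 114). The controlling bound is minute 114, so the bindery step finishes at 114 + 65 = minute 179.
Boxing cannot begin until the bindery step (finishes minute 179). It runs from minute 179 to 179 + 60 = minute 239.
All tasks are finished once the last one completes. Finish times: Ink mixing at 52, Press setup at 94, Trimming at 110, The bindery step at 179, Boxing at 239. The latest is minute 239.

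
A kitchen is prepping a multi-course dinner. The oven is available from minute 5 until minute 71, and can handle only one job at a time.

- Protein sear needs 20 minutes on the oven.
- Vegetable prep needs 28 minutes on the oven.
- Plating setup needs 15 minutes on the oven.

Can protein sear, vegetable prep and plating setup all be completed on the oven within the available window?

Yes

The oven window is 71 − 5 = 66 minutes.
Running back to back, the jobs need 20 + 28 + 15 = 63 minutes on the oven.
Since 63 ≤ 66, they fit within the window.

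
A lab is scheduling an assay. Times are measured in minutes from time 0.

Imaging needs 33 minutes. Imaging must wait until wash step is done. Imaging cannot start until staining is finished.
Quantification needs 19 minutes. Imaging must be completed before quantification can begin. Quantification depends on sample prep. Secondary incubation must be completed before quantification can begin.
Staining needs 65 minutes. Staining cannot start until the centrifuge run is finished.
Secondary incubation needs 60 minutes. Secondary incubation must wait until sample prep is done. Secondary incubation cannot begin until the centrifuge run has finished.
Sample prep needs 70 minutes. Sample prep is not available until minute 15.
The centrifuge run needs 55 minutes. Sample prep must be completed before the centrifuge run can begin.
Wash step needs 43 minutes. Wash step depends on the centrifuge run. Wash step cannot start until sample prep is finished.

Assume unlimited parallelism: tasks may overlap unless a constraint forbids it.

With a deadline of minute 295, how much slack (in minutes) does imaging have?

After its own release at minute 15, sample prep can start at minute 15 and finishes at minute 85.
The centrifuge run waits on sample prep (finishes minute 85), so it starts at minute 85 and finishes at 85 + 55 = minute 140.
After the centrifuge run (finishes minute 140), staining can start at minute 140 and finishes at minute 205.
Wash step has to wait for the centrifuge run (finishes minute 140); sample prep (finishes minute 85). The latest of these is minute 140, so wash step runs minute 140 to 140 + 43 = minute 183.
For imaging: wash step (finishes minute 183); staining (finishes minute 205). Taking the maximum gives a start of minute 205, and it finishes at 205 + 33 = minute 238.

Working backward from the deadline:
Nothing follows quantification; the deadline of minute 295 is its only limit. It must start by 295 − 19 = minute 276.
Imaging has to be done before quantification (must start by minute 276). That means finishing by minute 276, i.e. starting by 276 − 33 = minute 243.
So imaging can start as early as minute 205 and as late as minute 243, giving 243 − 205 = 38 minutes of slack.

38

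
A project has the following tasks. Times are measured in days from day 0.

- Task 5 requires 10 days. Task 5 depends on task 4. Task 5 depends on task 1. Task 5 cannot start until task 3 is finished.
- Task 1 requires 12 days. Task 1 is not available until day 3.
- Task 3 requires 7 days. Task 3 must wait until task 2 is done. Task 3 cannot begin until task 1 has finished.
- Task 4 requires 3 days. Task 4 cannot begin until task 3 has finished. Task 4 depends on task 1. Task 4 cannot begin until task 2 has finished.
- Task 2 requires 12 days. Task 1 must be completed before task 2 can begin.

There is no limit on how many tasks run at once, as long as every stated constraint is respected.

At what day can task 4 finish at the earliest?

Task 1 cannot begin until its own release at day 3. It runs from day 3 to 3 + 12 = day 15.
Task 2 waits on task 1 (finishes day 15), so it starts at day 15 and finishes at 15 + 12 = day 27.
Task 3 has to wait for task 2 (finishes day 27); task 1 (finishes day 15). The latest of these is day 27, so task 3 runs day 27 to 27 + 7 = day 34.
For task 4: task 3 (finishes day 34); task 1 (finishes day 15); task 2 (finishes day 27). Taking the maximum gives a start of day 34, and it finishes at 34 + 3 = day 37.

37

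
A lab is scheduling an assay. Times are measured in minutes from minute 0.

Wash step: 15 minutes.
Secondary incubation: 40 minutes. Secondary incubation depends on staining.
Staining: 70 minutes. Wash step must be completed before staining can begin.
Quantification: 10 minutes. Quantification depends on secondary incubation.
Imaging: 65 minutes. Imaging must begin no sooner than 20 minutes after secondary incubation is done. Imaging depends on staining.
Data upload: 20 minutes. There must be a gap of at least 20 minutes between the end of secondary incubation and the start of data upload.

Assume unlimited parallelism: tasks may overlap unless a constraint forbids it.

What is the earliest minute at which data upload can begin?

145

Wash step has no prerequisites, so it starts at minute 0 and finishes at minute 15.
Staining waits on wash step (finishes minute 15), so it starts at minute 15 and finishes at 15 + 70 = minute 85.
After staining (finishes minute 85), secondary incubation can start at minute 85 and finishes at minute 125.
Data upload waits on secondary incubation (finishes minute 125, plus 20-minute gap → minute 145), so the earliest it can start is minute 145.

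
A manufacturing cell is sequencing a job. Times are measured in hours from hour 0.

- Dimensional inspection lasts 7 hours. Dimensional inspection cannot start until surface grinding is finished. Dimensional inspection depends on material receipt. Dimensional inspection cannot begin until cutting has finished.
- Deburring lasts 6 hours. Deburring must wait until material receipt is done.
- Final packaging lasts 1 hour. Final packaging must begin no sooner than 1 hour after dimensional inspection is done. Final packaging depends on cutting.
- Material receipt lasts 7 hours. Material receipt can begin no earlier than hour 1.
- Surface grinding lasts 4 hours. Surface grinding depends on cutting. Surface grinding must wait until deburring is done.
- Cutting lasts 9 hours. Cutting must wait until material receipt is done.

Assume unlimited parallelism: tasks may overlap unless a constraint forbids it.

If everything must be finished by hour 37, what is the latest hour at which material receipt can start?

8

To finish by hour 37, final packaging (duration 1) must start no later than hour 36.
Dimensional inspection feeds into final packaging (must start by hour 36, minus 1-hour gap → hour 35); so dimensional inspection must finish by hour 35 and therefore start by hour 28.
Surface grinding feeds into dimensional inspection (must start by hour 28); so surface grinding must finish by hour 28 and therefore start by hour 24.
Cutting feeds surface grinding (must start by hour 24); dimensional inspection (must start by hour 28); final packaging (must start by hour 36). Taking the minimum, cutting must finish by hour 24 and start by 24 − 9 = hour 15.
Deburring feeds into surface grinding (must start by hour 24); so deburring must finish by hour 24 and therefore start by hour 18.
Material receipt must finish in time for cutting (must start by hour 15); deburring (must start by hour 18); dimensional inspection (must start by hour 28). The tightest is hour 15, so material receipt must start by 15 − 7 = hour 8.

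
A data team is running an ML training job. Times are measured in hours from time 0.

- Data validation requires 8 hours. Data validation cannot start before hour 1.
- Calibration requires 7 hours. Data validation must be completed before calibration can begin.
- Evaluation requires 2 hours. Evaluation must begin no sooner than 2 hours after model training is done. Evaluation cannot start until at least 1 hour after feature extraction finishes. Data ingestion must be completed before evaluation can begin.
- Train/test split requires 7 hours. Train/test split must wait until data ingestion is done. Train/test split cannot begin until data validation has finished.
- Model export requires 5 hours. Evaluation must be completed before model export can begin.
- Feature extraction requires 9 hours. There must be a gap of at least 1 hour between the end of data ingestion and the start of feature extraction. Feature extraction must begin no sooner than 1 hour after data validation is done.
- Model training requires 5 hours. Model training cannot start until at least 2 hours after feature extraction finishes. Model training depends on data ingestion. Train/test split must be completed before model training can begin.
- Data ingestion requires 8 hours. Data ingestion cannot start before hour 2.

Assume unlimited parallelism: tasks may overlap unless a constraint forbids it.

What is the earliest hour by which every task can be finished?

36

Data validation cannot begin until its own release at hour 1. It runs from hour 1 to 1 + 8 = hour 9.
After data validation (finishes hour 9), calibration can start at hour 9 and finishes at hour 16.
Data ingestion waits on its own release at hour 2, so it starts at hour 2 and finishes at 2 + 8 = hour 10.
Train/test split has to wait for data ingestion (finishes hour 10); data validation (finishes hour 9). The latest of these is hour 10, so train/test split runs hour 10 to 10 + 7 = hour 17.
Feature extraction needs all of data ingestion (finishes hour 10, plus 1-hour gap → hour 11); data validation (finishes hour 9, plus 1-hour gap → hour 10). That puts its earliest start at hour 11; it finishes at 11 + 9 = hour 20.
Model training needs all of feature extraction (finishes hour 20, plus 2-hour gap → hour 22); data ingestion (finishes hour 10); train/test split (finishes hour 17). That puts its earliest start at hour 22; it finishes at 22 + 5 = hour 27.
Evaluation needs all of model training (finishes hour 27, plus 2-hour gap → hour 29); feature extraction (finishes hour 20, plus 1-hour gap → hour 21); data ingestion (finishes hour 10). That puts its earliest start at hour 29; it finishes at 29 + 2 = hour 31.
Model export waits on evaluation (finishes hour 31), so it starts at hour 31 and finishes at 31 + 5 = hour 36.
All tasks are finished once the last one completes. Finish times: Data ingestion at 10, Data validation at 9, Feature extraction at 20, Train/test split at 17, Model training at 27, Evaluation at 31, Calibration at 16, Model export at 36. The latest is hour 36.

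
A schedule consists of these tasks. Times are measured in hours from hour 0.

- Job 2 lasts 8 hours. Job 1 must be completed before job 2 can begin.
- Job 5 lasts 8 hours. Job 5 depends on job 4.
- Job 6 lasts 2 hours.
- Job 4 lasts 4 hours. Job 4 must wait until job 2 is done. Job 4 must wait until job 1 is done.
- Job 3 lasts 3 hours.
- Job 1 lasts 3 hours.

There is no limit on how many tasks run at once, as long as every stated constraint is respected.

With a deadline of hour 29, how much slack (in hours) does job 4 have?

Job 1 has no prerequisites, so it starts at hour 0 and finishes at hour 3.
Job 2 cannot begin until job 1 (finishes hour 3). It runs from hour 3 to 3 + 8 = hour 11.
For job 4: job 2 (finishes hour 11); job 1 (finishes hour 3). Taking the maximum gives a start of hour 11, and it finishes at 11 + 4 = hour 15.

Working backward from the deadline:
Job 5 must finish by hour 29; it takes 8 hours, so it must start by 29 − 8 = hour 21.
Job 4 must finish before job 5 (must start by hour 21). With a 4-hour duration, job 4 must start by 21 − 4 = hour 17.
So job 4 can start as early as hour 11 and as late as hour 17, giving 17 − 11 = 6 hours of slack.

6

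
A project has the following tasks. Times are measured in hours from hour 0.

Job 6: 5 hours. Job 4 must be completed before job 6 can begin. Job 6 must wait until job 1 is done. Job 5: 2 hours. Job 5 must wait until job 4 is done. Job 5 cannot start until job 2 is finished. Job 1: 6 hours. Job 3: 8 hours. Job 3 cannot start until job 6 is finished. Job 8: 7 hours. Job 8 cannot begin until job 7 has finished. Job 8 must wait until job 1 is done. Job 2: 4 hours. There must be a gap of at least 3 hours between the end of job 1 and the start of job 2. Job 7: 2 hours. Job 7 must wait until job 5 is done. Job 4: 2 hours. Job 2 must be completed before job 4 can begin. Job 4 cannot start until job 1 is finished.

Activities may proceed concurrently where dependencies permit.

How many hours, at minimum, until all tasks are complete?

Job 1 can start immediately at hour 0; it finishes at hour 6.
Job 2 waits on job 1 (finishes hour 6, plus 3-hour gap → hour 9), so it starts at hour 9 and finishes at 9 + 4 = hour 13.
For job 4: job 2 (finishes hour 13); job 1 (finishes hour 6). Taking the maximum gives a start of hour 13, and it finishes at 13 + 2 = hour 15.
Job 6 needs all of job 4 (finishes hour 15); job 1 (finishes hour 6). That puts its earliest start at hour 15; it finishes at 15 + 5 = hour 20.
After job 6 (finishes hour 20), job 3 can start at hour 20 and finishes at hour 28.
Job 5 cannot start until job 4 (finishes hour 15); job 2 (finishes hour 13). The controlling bound is hour 15, so job 5 finishes at 15 + 2 = hour 17.
Job 7 cannot begin until job 5 (finishes hour 17). It runs from hour 17 to 17 + 2 = hour 19.
Job 8 needs all of job 7 (finishes hour 19); job 1 (finishes hour 6). That puts its earliest start at hour 19; it finishes at 19 + 7 = hour 26.
All tasks are finished once the last one completes. Finish times: Job 1 at 6, Job 2 at 13, Job 3 at 28, Job 4 at 15, Job 5 at 17, Job 6 at 20, Job 7 at 19, Job 8 at 26. The latest is hour 28.

28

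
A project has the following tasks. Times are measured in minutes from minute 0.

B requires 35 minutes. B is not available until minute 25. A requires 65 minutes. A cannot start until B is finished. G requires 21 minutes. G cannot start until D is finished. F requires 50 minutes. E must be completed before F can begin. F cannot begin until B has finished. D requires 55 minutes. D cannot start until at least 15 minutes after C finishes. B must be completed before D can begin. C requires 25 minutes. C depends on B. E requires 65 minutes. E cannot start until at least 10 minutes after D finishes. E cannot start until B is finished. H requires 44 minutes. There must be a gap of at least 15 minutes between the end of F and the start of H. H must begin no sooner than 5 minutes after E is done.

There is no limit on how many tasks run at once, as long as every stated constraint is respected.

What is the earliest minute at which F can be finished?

280

After its own release at minute 25, B can start at minute 25 and finishes at minute 60.
C cannot begin until B (finishes minute 60). It runs from minute 60 to 60 + 25 = minute 85.
D has to wait for C (finishes minute 85, plus 15-minute gap → minute 100); B (finishes minute 60). The latest of these is minute 100, so D runs minute 100 to 100 + 55 = minute 155.
E needs all of D (finishes minute 155, plus 10-minute gap → minute 165); B (finishes minute 60). That puts its earliest start at minute 165; it finishes at 165 + 65 = minute 230.
F needs all of E (finishes minute 230); B (finishes minute 60). That puts its earliest start at minute 230; it finishes at 230 + 50 = minute 280.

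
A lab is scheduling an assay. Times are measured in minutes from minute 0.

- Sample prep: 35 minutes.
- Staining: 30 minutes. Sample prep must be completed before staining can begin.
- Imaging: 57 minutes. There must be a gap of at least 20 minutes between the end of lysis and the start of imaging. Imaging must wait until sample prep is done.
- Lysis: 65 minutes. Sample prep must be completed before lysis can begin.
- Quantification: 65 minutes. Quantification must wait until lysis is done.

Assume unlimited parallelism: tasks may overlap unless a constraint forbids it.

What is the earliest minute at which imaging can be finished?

177

Sample prep can start immediately at minute 0; it finishes at minute 35.
After sample prep (finishes minute 35), lysis can start at minute 35 and finishes at minute 100.
Imaging cannot start until lysis (finishes minute 100, plus 20-minute gap → minute 120); sample prep (finishes minute 35). The controlling bound is minute 120, so imaging finishes at 120 + 57 = minute 177.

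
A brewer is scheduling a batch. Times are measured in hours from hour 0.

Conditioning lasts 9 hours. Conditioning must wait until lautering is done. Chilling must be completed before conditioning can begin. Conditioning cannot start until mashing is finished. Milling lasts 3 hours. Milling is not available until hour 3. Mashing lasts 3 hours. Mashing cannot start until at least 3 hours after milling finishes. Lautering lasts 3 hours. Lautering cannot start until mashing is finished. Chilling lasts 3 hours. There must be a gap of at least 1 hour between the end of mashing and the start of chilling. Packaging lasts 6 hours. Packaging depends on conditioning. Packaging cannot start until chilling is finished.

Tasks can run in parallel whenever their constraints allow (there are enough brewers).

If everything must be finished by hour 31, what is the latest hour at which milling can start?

Nothing follows packaging; the deadline of hour 31 is its only limit. It must start by 31 − 6 = hour 25.
Conditioning has to be done before packaging (must start by hour 25). That means finishing by hour 25, i.e. starting by 25 − 9 = hour 16.
Since conditioning (must start by hour 16) depends on it, lautering must finish by hour 16. Backing off its 3-hour duration gives a latest start of hour 13.
Chilling has several dependents: conditioning (must start by hour 16); packaging (must start by hour 25). The earliest of those limits is hour 16, so chilling must start by 16 − 3 = hour 13.
For mashing: lautering (must start by hour 13); chilling (must start by hour 13, minus 1-hour gap → hour 12); conditioning (must start by hour 16). The most restrictive is hour 12; with a 3-hour duration, mashing must start by hour 9.
Milling has to be done before mashing (must start by hour 9, minus 3-hour gap → hour 6). That means finishing by hour 6, i.e. starting by 6 − 3 = hour 3.

3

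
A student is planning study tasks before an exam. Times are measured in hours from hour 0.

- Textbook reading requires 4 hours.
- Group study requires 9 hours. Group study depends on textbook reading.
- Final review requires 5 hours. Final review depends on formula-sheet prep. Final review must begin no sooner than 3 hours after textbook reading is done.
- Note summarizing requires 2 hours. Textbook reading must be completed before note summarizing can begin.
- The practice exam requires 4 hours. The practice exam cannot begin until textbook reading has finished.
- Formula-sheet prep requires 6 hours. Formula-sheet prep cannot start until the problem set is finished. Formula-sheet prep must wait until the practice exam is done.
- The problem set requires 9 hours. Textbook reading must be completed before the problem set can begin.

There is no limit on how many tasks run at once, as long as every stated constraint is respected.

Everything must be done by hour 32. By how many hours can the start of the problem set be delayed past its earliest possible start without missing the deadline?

Nothing blocks textbook reading, so it runs from hour 0 to hour 4.
After textbook reading (finishes hour 4), the problem set can start at hour 4 and finishes at hour 13.

Working backward from the deadline:
To finish by hour 32, final review (duration 5) must start no later than hour 27.
Formula-sheet prep must finish before final review (must start by hour 27). With a 6-hour duration, formula-sheet prep must start by 27 − 6 = hour 21.
The problem set has to be done before formula-sheet prep (must start by hour 21). That means finishing by hour 21, i.e. starting by 21 − 9 = hour 12.
So the problem set can start as early as hour 4 and as late as hour 12, giving 12 − 4 = 8 hours of slack.

8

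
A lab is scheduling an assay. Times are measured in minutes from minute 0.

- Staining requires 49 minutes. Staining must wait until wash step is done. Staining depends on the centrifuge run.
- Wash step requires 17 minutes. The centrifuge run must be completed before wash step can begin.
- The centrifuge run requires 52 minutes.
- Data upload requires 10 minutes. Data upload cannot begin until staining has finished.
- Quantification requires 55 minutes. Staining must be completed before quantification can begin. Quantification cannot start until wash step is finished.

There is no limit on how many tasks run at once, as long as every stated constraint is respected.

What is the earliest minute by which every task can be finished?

The centrifuge run can start immediately at minute 0; it finishes at minute 52.
Wash step waits on the centrifuge run (finishes minute 52), so it starts at minute 52 and finishes at 52 + 17 = minute 69.
Staining cannot start until wash step (finishes minute 69); the centrifuge run (finishes minute 52). The controlling bound is minute 69, so staining finishes at 69 + 49 = minute 118.
Data upload waits on staining (finishes minute 118), so it starts at minute 118 and finishes at 118 + 10 = minute 128.
For quantification: staining (finishes minute 118); wash step (finishes minute 69). Taking the maximum gives a start of minute 118, and it finishes at 118 + 55 = minute 173.
All tasks are finished once the last one completes. Finish times: The centrifuge run at 52, Wash step at 69, Staining at 118, Quantification at 173, Data upload at 128. The latest is minute 173.

173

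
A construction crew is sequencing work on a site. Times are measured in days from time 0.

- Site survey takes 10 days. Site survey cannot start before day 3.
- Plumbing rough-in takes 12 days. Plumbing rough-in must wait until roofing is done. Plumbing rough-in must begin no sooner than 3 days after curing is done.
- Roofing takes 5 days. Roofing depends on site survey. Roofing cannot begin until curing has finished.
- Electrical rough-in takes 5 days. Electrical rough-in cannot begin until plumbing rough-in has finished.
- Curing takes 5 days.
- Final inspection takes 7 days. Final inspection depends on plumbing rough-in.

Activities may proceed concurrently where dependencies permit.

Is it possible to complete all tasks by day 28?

No

Curing can start immediately at day 0; it finishes at day 5.
After its own release at day 3, site survey can start at day 3 and finishes at day 13.
Roofing needs all of site survey (finishes day 13); curing (finishes day 5). That puts its earliest start at day 13; it finishes at 13 + 5 = day 18.
For plumbing rough-in: roofing (finishes day 18); curing (finishes day 5, plus 3-day gap → day 8). Taking the maximum gives a start of day 18, and it finishes at 18 + 12 = day 30.
After plumbing rough-in (finishes day 30), final inspection can start at day 30 and finishes at day 37.
Electrical rough-in waits on plumbing rough-in (finishes day 30), so it starts at day 30 and finishes at 30 + 5 = day 35.
The earliest everything can be done is day 37, which is after the deadline of 28, so it is not possible.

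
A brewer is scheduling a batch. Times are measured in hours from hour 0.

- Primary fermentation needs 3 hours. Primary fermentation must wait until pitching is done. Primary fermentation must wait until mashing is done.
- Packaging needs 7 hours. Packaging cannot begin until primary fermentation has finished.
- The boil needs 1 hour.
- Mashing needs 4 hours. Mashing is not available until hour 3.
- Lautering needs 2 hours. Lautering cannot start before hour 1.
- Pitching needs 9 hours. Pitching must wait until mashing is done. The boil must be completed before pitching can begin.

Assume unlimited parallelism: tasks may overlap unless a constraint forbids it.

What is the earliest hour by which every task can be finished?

The boil can start immediately at hour 0; it finishes at hour 1.
Lautering waits on its own release at hour 1, so it starts at hour 1 and finishes at 1 + 2 = hour 3.
Mashing cannot begin until its own release at hour 3. It runs from hour 3 to 3 + 4 = hour 7.
Pitching has to wait for mashing (finishes hour 7); the boil (finishes hour 1). The latest of these is hour 7, so pitching runs hour 7 to 7 + 9 = hour 16.
For primary fermentation: pitching (finishes hour 16); mashing (finishes hour 7). Taking the maximum gives a start of hour 16, and it finishes at 16 + 3 = hour 19.
Packaging waits on primary fermentation (finishes hour 19), so it starts at hour 19 and finishes at 19 + 7 = hour 26.
All tasks are finished once the last one completes. Finish times: Mashing at 7, Lautering at 3, The boil at 1, Pitching at 16, Primary fermentation at 19, Packaging at 26. The latest is hour 26.

26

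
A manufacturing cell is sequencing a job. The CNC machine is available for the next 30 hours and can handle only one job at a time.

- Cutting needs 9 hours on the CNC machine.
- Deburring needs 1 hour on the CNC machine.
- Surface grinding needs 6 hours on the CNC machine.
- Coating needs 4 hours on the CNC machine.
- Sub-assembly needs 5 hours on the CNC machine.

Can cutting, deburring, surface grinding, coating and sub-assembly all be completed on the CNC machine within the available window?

Yes

Running back to back, the jobs need 9 + 1 + 6 + 4 + 5 = 25 hours on the CNC machine.
Since 25 ≤ 30, they fit within the window.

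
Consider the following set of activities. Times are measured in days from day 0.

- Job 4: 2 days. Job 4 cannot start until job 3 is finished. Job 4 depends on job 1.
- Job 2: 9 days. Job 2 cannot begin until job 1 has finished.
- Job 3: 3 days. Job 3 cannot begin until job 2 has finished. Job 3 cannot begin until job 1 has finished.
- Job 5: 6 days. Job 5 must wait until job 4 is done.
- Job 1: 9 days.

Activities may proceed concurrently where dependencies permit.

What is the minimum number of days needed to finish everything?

Nothing blocks job 1, so it runs from day 0 to day 9.
Job 2 cannot begin until job 1 (finishes day 9). It runs from day 9 to 9 + 9 = day 18.
Job 3 cannot start until job 2 (finishes day 18); job 1 (finishes day 9). The controlling bound is day 18, so job 3 finishes at 18 + 3 = day 21.
Job 4 cannot start until job 3 (finishes day 21); job 1 (finishes day 9). The controlling bound is day 21, so job 4 finishes at 21 + 2 = day 23.
After job 4 (finishes day 23), job 5 can start at day 23 and finishes at day 29.
All tasks are finished once the last one completes. Finish times: Job 1 at 9, Job 2 at 18, Job 3 at 21, Job 4 at 23, Job 5 at 29. The latest is day 29.

29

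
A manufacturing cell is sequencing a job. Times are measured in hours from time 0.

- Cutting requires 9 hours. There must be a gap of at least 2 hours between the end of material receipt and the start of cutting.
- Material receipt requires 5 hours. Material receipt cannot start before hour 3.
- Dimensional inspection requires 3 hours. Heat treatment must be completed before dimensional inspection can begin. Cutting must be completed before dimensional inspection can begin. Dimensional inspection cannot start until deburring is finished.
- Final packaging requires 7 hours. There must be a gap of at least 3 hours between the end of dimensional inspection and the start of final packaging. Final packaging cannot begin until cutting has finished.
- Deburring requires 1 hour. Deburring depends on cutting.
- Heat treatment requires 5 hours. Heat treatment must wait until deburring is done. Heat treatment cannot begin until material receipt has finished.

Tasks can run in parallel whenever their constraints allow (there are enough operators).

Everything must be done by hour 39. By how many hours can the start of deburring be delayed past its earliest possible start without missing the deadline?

After its own release at hour 3, material receipt can start at hour 3 and finishes at hour 8.
Cutting cannot begin until material receipt (finishes hour 8, plus 2-hour gap → hour 10). It runs from hour 10 to 10 + 9 = hour 19.
Deburring waits on cutting (finishes hour 19), so it starts at hour 19 and finishes at 19 + 1 = hour 20.

Working backward from the deadline:
Final packaging has no dependents, so it just needs to finish by hour 39. Starting by 39 − 7 = hour 32 achieves that.
Dimensional inspection feeds into final packaging (must start by hour 32, minus 3-hour gap → hour 29); so dimensional inspection must finish by hour 29 and therefore start by hour 26.
Heat treatment feeds into dimensional inspection (must start by hour 26); so heat treatment must finish by hour 26 and therefore start by hour 21.
Deburring has several dependents: heat treatment (must start by hour 21); dimensional inspection (must start by hour 26). The earliest of those limits is hour 21, so deburring must start by 21 − 1 = hour 20.
So deburring can start as early as hour 19 and as late as hour 20, giving 20 − 19 = 1 hour of slack.

1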